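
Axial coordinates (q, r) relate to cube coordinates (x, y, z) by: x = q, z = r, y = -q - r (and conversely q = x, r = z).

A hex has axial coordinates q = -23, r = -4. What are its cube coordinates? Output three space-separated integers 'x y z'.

Answer: -23 27 -4

Derivation:
x = q = -23
z = r = -4
y = -x - z = -(-23) - (-4) = 27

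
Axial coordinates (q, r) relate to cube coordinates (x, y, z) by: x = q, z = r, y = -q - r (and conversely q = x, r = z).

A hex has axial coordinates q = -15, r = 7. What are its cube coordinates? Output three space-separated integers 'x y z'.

Answer: -15 8 7

Derivation:
x = q = -15
z = r = 7
y = -x - z = -(-15) - (7) = 8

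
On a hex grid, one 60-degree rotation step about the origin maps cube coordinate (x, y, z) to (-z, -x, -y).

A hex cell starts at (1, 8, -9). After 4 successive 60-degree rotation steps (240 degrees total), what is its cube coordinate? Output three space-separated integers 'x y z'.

Start: (1, 8, -9)
Step 1: (1, 8, -9) -> (-(-9), -(1), -(8)) = (9, -1, -8)
Step 2: (9, -1, -8) -> (-(-8), -(9), -(-1)) = (8, -9, 1)
Step 3: (8, -9, 1) -> (-(1), -(8), -(-9)) = (-1, -8, 9)
Step 4: (-1, -8, 9) -> (-(9), -(-1), -(-8)) = (-9, 1, 8)

Answer: -9 1 8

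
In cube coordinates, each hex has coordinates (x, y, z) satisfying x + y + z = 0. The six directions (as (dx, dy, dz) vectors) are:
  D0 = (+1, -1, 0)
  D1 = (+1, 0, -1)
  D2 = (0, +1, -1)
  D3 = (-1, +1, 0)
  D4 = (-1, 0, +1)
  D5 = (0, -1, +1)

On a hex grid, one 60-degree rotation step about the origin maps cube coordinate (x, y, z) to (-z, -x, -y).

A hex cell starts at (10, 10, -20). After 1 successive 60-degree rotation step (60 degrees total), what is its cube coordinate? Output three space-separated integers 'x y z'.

Start: (10, 10, -20)
Step 1: (10, 10, -20) -> (-(-20), -(10), -(10)) = (20, -10, -10)

Answer: 20 -10 -10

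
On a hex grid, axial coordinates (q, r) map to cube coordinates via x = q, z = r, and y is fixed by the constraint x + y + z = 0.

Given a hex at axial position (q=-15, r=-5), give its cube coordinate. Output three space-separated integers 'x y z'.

Answer: -15 20 -5

Derivation:
x = q = -15
z = r = -5
y = -x - z = -(-15) - (-5) = 20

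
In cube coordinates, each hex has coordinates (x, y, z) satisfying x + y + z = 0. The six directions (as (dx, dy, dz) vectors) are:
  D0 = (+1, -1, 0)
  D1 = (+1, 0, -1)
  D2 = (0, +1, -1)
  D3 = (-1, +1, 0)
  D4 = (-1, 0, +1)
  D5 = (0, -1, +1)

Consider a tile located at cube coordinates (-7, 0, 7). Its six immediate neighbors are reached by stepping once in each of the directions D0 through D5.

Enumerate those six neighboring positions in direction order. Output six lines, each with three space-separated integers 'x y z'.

Center: (-7, 0, 7). Add each direction:
  D0: (-7, 0, 7) + (1, -1, 0) = (-6, -1, 7)
  D1: (-7, 0, 7) + (1, 0, -1) = (-6, 0, 6)
  D2: (-7, 0, 7) + (0, 1, -1) = (-7, 1, 6)
  D3: (-7, 0, 7) + (-1, 1, 0) = (-8, 1, 7)
  D4: (-7, 0, 7) + (-1, 0, 1) = (-8, 0, 8)
  D5: (-7, 0, 7) + (0, -1, 1) = (-7, -1, 8)

Answer: -6 -1 7
-6 0 6
-7 1 6
-8 1 7
-8 0 8
-7 -1 8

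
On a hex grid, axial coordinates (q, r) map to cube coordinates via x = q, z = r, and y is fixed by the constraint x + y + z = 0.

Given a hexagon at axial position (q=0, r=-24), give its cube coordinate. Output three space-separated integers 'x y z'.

x = q = 0
z = r = -24
y = -x - z = -(0) - (-24) = 24

Answer: 0 24 -24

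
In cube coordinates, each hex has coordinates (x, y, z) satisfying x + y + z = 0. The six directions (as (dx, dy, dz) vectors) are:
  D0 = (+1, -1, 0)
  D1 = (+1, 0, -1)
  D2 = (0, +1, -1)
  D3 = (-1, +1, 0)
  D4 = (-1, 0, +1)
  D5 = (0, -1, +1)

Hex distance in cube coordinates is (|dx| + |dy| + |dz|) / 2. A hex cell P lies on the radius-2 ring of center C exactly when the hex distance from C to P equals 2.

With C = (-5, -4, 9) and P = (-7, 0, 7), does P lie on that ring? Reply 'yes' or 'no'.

Answer: no

Derivation:
|px - cx| = |-7 - (-5)| = 2
|py - cy| = |0 - (-4)| = 4
|pz - cz| = |7 - 9| = 2
distance = (2+4+2)/2 = 8/2 = 4
radius = 2; distance != radius -> no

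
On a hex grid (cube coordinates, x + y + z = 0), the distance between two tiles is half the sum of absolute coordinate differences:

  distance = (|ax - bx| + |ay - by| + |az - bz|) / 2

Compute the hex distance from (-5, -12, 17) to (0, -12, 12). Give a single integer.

|ax - bx| = |-5 - 0| = 5
|ay - by| = |-12 - (-12)| = 0
|az - bz| = |17 - 12| = 5
distance = (5 + 0 + 5) / 2 = 10 / 2 = 5

Answer: 5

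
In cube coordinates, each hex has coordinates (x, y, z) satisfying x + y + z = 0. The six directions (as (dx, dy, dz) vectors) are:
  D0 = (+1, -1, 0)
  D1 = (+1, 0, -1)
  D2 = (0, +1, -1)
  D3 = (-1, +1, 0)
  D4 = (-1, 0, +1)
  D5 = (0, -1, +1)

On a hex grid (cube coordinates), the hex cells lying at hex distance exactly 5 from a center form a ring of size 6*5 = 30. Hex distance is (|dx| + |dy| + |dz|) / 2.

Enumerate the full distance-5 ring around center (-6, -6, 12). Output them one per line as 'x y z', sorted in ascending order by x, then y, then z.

Answer: -11 -6 17
-11 -5 16
-11 -4 15
-11 -3 14
-11 -2 13
-11 -1 12
-10 -7 17
-10 -1 11
-9 -8 17
-9 -1 10
-8 -9 17
-8 -1 9
-7 -10 17
-7 -1 8
-6 -11 17
-6 -1 7
-5 -11 16
-5 -2 7
-4 -11 15
-4 -3 7
-3 -11 14
-3 -4 7
-2 -11 13
-2 -5 7
-1 -11 12
-1 -10 11
-1 -9 10
-1 -8 9
-1 -7 8
-1 -6 7

Derivation:
Walk ring at distance 5 from (-6, -6, 12):
Start at center + D4*5 = (-11, -6, 17)
  hex 0: (-11, -6, 17)
  hex 1: (-10, -7, 17)
  hex 2: (-9, -8, 17)
  hex 3: (-8, -9, 17)
  hex 4: (-7, -10, 17)
  hex 5: (-6, -11, 17)
  hex 6: (-5, -11, 16)
  hex 7: (-4, -11, 15)
  hex 8: (-3, -11, 14)
  hex 9: (-2, -11, 13)
  hex 10: (-1, -11, 12)
  hex 11: (-1, -10, 11)
  hex 12: (-1, -9, 10)
  hex 13: (-1, -8, 9)
  hex 14: (-1, -7, 8)
  hex 15: (-1, -6, 7)
  hex 16: (-2, -5, 7)
  hex 17: (-3, -4, 7)
  hex 18: (-4, -3, 7)
  hex 19: (-5, -2, 7)
  hex 20: (-6, -1, 7)
  hex 21: (-7, -1, 8)
  hex 22: (-8, -1, 9)
  hex 23: (-9, -1, 10)
  hex 24: (-10, -1, 11)
  hex 25: (-11, -1, 12)
  hex 26: (-11, -2, 13)
  hex 27: (-11, -3, 14)
  hex 28: (-11, -4, 15)
  hex 29: (-11, -5, 16)
Sorted: 30 hexes.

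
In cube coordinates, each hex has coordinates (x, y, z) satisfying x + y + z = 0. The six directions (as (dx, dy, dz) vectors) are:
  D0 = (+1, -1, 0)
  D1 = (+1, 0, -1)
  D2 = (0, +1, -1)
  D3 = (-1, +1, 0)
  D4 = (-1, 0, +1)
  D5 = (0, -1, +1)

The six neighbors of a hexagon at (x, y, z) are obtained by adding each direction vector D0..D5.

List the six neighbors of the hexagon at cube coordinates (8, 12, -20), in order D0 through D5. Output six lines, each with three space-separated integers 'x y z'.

Center: (8, 12, -20). Add each direction:
  D0: (8, 12, -20) + (1, -1, 0) = (9, 11, -20)
  D1: (8, 12, -20) + (1, 0, -1) = (9, 12, -21)
  D2: (8, 12, -20) + (0, 1, -1) = (8, 13, -21)
  D3: (8, 12, -20) + (-1, 1, 0) = (7, 13, -20)
  D4: (8, 12, -20) + (-1, 0, 1) = (7, 12, -19)
  D5: (8, 12, -20) + (0, -1, 1) = (8, 11, -19)

Answer: 9 11 -20
9 12 -21
8 13 -21
7 13 -20
7 12 -19
8 11 -19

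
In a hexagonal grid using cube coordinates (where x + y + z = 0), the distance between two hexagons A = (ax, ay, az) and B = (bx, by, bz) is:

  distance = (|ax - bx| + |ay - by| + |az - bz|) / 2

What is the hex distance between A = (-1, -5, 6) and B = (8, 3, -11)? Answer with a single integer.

|ax - bx| = |-1 - 8| = 9
|ay - by| = |-5 - 3| = 8
|az - bz| = |6 - (-11)| = 17
distance = (9 + 8 + 17) / 2 = 34 / 2 = 17

Answer: 17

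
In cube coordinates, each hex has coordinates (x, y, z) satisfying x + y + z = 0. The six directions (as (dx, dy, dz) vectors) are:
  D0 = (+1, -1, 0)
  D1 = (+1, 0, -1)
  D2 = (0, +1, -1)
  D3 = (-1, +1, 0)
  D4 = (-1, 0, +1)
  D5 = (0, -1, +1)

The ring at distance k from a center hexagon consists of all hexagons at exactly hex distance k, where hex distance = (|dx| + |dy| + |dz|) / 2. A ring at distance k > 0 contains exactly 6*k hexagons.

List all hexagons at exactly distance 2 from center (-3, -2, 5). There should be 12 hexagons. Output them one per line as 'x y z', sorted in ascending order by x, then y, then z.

Answer: -5 -2 7
-5 -1 6
-5 0 5
-4 -3 7
-4 0 4
-3 -4 7
-3 0 3
-2 -4 6
-2 -1 3
-1 -4 5
-1 -3 4
-1 -2 3

Derivation:
Walk ring at distance 2 from (-3, -2, 5):
Start at center + D4*2 = (-5, -2, 7)
  hex 0: (-5, -2, 7)
  hex 1: (-4, -3, 7)
  hex 2: (-3, -4, 7)
  hex 3: (-2, -4, 6)
  hex 4: (-1, -4, 5)
  hex 5: (-1, -3, 4)
  hex 6: (-1, -2, 3)
  hex 7: (-2, -1, 3)
  hex 8: (-3, 0, 3)
  hex 9: (-4, 0, 4)
  hex 10: (-5, 0, 5)
  hex 11: (-5, -1, 6)
Sorted: 12 hexes.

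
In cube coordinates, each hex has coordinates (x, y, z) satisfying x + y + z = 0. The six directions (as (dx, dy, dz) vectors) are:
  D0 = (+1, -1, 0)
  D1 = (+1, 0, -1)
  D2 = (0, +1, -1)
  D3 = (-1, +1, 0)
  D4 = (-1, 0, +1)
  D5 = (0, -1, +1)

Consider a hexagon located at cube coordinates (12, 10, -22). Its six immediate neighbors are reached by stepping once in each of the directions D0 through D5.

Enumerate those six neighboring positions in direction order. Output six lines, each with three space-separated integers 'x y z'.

Center: (12, 10, -22). Add each direction:
  D0: (12, 10, -22) + (1, -1, 0) = (13, 9, -22)
  D1: (12, 10, -22) + (1, 0, -1) = (13, 10, -23)
  D2: (12, 10, -22) + (0, 1, -1) = (12, 11, -23)
  D3: (12, 10, -22) + (-1, 1, 0) = (11, 11, -22)
  D4: (12, 10, -22) + (-1, 0, 1) = (11, 10, -21)
  D5: (12, 10, -22) + (0, -1, 1) = (12, 9, -21)

Answer: 13 9 -22
13 10 -23
12 11 -23
11 11 -22
11 10 -21
12 9 -21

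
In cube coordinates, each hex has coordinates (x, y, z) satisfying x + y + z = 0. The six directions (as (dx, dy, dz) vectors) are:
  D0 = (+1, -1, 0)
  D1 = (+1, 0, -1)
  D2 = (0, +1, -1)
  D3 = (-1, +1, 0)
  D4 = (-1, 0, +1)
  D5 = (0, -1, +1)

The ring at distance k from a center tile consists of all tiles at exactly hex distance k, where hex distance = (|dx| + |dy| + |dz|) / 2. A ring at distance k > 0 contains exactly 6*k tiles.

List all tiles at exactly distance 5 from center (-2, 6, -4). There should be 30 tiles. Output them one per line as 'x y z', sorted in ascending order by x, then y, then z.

Walk ring at distance 5 from (-2, 6, -4):
Start at center + D4*5 = (-7, 6, 1)
  hex 0: (-7, 6, 1)
  hex 1: (-6, 5, 1)
  hex 2: (-5, 4, 1)
  hex 3: (-4, 3, 1)
  hex 4: (-3, 2, 1)
  hex 5: (-2, 1, 1)
  hex 6: (-1, 1, 0)
  hex 7: (0, 1, -1)
  hex 8: (1, 1, -2)
  hex 9: (2, 1, -3)
  hex 10: (3, 1, -4)
  hex 11: (3, 2, -5)
  hex 12: (3, 3, -6)
  hex 13: (3, 4, -7)
  hex 14: (3, 5, -8)
  hex 15: (3, 6, -9)
  hex 16: (2, 7, -9)
  hex 17: (1, 8, -9)
  hex 18: (0, 9, -9)
  hex 19: (-1, 10, -9)
  hex 20: (-2, 11, -9)
  hex 21: (-3, 11, -8)
  hex 22: (-4, 11, -7)
  hex 23: (-5, 11, -6)
  hex 24: (-6, 11, -5)
  hex 25: (-7, 11, -4)
  hex 26: (-7, 10, -3)
  hex 27: (-7, 9, -2)
  hex 28: (-7, 8, -1)
  hex 29: (-7, 7, 0)
Sorted: 30 hexes.

Answer: -7 6 1
-7 7 0
-7 8 -1
-7 9 -2
-7 10 -3
-7 11 -4
-6 5 1
-6 11 -5
-5 4 1
-5 11 -6
-4 3 1
-4 11 -7
-3 2 1
-3 11 -8
-2 1 1
-2 11 -9
-1 1 0
-1 10 -9
0 1 -1
0 9 -9
1 1 -2
1 8 -9
2 1 -3
2 7 -9
3 1 -4
3 2 -5
3 3 -6
3 4 -7
3 5 -8
3 6 -9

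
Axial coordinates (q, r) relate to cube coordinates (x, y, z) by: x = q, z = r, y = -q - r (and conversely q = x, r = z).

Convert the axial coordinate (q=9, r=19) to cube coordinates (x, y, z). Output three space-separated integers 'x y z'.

x = q = 9
z = r = 19
y = -x - z = -(9) - (19) = -28

Answer: 9 -28 19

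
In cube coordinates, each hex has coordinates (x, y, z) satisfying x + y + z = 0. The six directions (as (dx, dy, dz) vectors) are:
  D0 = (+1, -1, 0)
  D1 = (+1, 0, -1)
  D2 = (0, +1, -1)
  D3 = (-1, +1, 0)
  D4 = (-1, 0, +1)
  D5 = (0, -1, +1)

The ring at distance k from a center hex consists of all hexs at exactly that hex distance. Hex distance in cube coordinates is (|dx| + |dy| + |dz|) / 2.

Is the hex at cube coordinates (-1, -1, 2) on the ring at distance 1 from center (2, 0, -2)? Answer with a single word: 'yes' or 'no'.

|px - cx| = |-1 - 2| = 3
|py - cy| = |-1 - 0| = 1
|pz - cz| = |2 - (-2)| = 4
distance = (3+1+4)/2 = 8/2 = 4
radius = 1; distance != radius -> no

Answer: no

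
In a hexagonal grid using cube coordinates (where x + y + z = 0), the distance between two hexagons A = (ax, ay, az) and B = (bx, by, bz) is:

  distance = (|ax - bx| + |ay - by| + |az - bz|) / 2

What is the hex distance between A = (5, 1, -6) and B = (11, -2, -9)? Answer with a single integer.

|ax - bx| = |5 - 11| = 6
|ay - by| = |1 - (-2)| = 3
|az - bz| = |-6 - (-9)| = 3
distance = (6 + 3 + 3) / 2 = 12 / 2 = 6

Answer: 6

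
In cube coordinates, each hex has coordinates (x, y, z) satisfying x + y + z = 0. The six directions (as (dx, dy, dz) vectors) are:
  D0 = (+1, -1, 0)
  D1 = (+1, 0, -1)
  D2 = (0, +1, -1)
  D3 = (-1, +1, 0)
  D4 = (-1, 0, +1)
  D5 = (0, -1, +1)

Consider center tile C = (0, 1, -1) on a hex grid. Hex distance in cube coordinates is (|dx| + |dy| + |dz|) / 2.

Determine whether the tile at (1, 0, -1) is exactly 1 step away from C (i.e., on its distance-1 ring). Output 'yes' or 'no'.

Answer: yes

Derivation:
|px - cx| = |1 - 0| = 1
|py - cy| = |0 - 1| = 1
|pz - cz| = |-1 - (-1)| = 0
distance = (1+1+0)/2 = 2/2 = 1
radius = 1; distance == radius -> yes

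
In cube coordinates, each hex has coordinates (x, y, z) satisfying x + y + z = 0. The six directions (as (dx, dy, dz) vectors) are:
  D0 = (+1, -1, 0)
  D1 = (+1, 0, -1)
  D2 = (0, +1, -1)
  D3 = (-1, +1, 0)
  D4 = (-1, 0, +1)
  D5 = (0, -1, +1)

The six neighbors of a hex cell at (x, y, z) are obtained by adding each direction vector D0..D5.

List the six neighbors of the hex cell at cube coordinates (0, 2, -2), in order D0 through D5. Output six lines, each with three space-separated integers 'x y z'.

Answer: 1 1 -2
1 2 -3
0 3 -3
-1 3 -2
-1 2 -1
0 1 -1

Derivation:
Center: (0, 2, -2). Add each direction:
  D0: (0, 2, -2) + (1, -1, 0) = (1, 1, -2)
  D1: (0, 2, -2) + (1, 0, -1) = (1, 2, -3)
  D2: (0, 2, -2) + (0, 1, -1) = (0, 3, -3)
  D3: (0, 2, -2) + (-1, 1, 0) = (-1, 3, -2)
  D4: (0, 2, -2) + (-1, 0, 1) = (-1, 2, -1)
  D5: (0, 2, -2) + (0, -1, 1) = (0, 1, -1)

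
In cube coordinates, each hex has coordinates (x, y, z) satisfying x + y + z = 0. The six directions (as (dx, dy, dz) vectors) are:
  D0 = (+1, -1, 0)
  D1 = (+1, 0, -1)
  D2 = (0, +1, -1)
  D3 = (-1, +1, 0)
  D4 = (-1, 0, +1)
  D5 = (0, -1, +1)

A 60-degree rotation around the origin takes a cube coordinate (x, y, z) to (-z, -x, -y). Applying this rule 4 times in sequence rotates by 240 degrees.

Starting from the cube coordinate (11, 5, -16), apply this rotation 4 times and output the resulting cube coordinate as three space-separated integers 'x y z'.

Start: (11, 5, -16)
Step 1: (11, 5, -16) -> (-(-16), -(11), -(5)) = (16, -11, -5)
Step 2: (16, -11, -5) -> (-(-5), -(16), -(-11)) = (5, -16, 11)
Step 3: (5, -16, 11) -> (-(11), -(5), -(-16)) = (-11, -5, 16)
Step 4: (-11, -5, 16) -> (-(16), -(-11), -(-5)) = (-16, 11, 5)

Answer: -16 11 5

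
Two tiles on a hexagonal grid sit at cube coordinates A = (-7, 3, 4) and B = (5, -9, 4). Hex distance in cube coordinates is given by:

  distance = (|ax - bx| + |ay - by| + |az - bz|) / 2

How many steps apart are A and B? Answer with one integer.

Answer: 12

Derivation:
|ax - bx| = |-7 - 5| = 12
|ay - by| = |3 - (-9)| = 12
|az - bz| = |4 - 4| = 0
distance = (12 + 12 + 0) / 2 = 24 / 2 = 12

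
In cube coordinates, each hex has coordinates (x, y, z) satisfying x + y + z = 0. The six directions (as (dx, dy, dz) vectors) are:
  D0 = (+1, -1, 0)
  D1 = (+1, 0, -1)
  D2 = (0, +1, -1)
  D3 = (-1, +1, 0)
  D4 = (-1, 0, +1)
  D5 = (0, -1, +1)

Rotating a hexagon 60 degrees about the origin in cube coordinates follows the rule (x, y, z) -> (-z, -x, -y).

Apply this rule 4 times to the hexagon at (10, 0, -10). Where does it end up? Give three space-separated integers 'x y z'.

Answer: -10 10 0

Derivation:
Start: (10, 0, -10)
Step 1: (10, 0, -10) -> (-(-10), -(10), -(0)) = (10, -10, 0)
Step 2: (10, -10, 0) -> (-(0), -(10), -(-10)) = (0, -10, 10)
Step 3: (0, -10, 10) -> (-(10), -(0), -(-10)) = (-10, 0, 10)
Step 4: (-10, 0, 10) -> (-(10), -(-10), -(0)) = (-10, 10, 0)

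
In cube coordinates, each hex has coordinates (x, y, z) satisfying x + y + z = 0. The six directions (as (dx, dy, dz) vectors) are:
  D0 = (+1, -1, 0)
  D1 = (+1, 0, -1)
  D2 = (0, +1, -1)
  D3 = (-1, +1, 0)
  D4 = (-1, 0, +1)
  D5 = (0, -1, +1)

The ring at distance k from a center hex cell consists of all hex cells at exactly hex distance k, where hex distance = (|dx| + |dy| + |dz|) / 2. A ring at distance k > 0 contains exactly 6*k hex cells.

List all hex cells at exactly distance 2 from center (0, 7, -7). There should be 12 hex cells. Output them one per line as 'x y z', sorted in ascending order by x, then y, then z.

Walk ring at distance 2 from (0, 7, -7):
Start at center + D4*2 = (-2, 7, -5)
  hex 0: (-2, 7, -5)
  hex 1: (-1, 6, -5)
  hex 2: (0, 5, -5)
  hex 3: (1, 5, -6)
  hex 4: (2, 5, -7)
  hex 5: (2, 6, -8)
  hex 6: (2, 7, -9)
  hex 7: (1, 8, -9)
  hex 8: (0, 9, -9)
  hex 9: (-1, 9, -8)
  hex 10: (-2, 9, -7)
  hex 11: (-2, 8, -6)
Sorted: 12 hexes.

Answer: -2 7 -5
-2 8 -6
-2 9 -7
-1 6 -5
-1 9 -8
0 5 -5
0 9 -9
1 5 -6
1 8 -9
2 5 -7
2 6 -8
2 7 -9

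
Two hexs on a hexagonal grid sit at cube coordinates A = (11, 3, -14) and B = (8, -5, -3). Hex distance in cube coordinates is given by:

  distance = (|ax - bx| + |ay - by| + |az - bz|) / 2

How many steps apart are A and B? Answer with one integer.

|ax - bx| = |11 - 8| = 3
|ay - by| = |3 - (-5)| = 8
|az - bz| = |-14 - (-3)| = 11
distance = (3 + 8 + 11) / 2 = 22 / 2 = 11

Answer: 11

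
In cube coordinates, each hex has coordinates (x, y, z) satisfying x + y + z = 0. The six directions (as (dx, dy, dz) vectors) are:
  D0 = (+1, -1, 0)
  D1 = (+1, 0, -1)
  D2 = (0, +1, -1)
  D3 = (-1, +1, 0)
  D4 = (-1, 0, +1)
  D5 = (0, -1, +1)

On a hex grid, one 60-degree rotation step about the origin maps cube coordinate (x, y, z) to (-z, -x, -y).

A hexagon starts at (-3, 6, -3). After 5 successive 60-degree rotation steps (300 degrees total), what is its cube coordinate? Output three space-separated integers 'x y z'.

Answer: -6 3 3

Derivation:
Start: (-3, 6, -3)
Step 1: (-3, 6, -3) -> (-(-3), -(-3), -(6)) = (3, 3, -6)
Step 2: (3, 3, -6) -> (-(-6), -(3), -(3)) = (6, -3, -3)
Step 3: (6, -3, -3) -> (-(-3), -(6), -(-3)) = (3, -6, 3)
Step 4: (3, -6, 3) -> (-(3), -(3), -(-6)) = (-3, -3, 6)
Step 5: (-3, -3, 6) -> (-(6), -(-3), -(-3)) = (-6, 3, 3)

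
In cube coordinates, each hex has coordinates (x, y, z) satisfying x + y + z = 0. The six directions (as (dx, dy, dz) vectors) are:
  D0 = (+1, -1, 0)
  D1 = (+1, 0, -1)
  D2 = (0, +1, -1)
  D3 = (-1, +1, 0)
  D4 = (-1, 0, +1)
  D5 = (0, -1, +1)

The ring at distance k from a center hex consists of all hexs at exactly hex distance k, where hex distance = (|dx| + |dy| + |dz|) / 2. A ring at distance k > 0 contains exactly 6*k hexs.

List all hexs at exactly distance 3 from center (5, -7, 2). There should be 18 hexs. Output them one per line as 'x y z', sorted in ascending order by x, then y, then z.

Answer: 2 -7 5
2 -6 4
2 -5 3
2 -4 2
3 -8 5
3 -4 1
4 -9 5
4 -4 0
5 -10 5
5 -4 -1
6 -10 4
6 -5 -1
7 -10 3
7 -6 -1
8 -10 2
8 -9 1
8 -8 0
8 -7 -1

Derivation:
Walk ring at distance 3 from (5, -7, 2):
Start at center + D4*3 = (2, -7, 5)
  hex 0: (2, -7, 5)
  hex 1: (3, -8, 5)
  hex 2: (4, -9, 5)
  hex 3: (5, -10, 5)
  hex 4: (6, -10, 4)
  hex 5: (7, -10, 3)
  hex 6: (8, -10, 2)
  hex 7: (8, -9, 1)
  hex 8: (8, -8, 0)
  hex 9: (8, -7, -1)
  hex 10: (7, -6, -1)
  hex 11: (6, -5, -1)
  hex 12: (5, -4, -1)
  hex 13: (4, -4, 0)
  hex 14: (3, -4, 1)
  hex 15: (2, -4, 2)
  hex 16: (2, -5, 3)
  hex 17: (2, -6, 4)
Sorted: 18 hexes.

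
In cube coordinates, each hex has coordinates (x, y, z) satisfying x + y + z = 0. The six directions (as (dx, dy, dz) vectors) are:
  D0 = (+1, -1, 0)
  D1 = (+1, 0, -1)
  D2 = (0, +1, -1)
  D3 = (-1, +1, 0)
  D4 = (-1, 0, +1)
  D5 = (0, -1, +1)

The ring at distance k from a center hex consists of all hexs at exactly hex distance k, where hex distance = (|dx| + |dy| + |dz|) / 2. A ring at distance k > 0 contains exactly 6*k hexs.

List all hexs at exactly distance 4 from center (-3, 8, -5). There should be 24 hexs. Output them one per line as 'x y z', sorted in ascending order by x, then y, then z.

Walk ring at distance 4 from (-3, 8, -5):
Start at center + D4*4 = (-7, 8, -1)
  hex 0: (-7, 8, -1)
  hex 1: (-6, 7, -1)
  hex 2: (-5, 6, -1)
  hex 3: (-4, 5, -1)
  hex 4: (-3, 4, -1)
  hex 5: (-2, 4, -2)
  hex 6: (-1, 4, -3)
  hex 7: (0, 4, -4)
  hex 8: (1, 4, -5)
  hex 9: (1, 5, -6)
  hex 10: (1, 6, -7)
  hex 11: (1, 7, -8)
  hex 12: (1, 8, -9)
  hex 13: (0, 9, -9)
  hex 14: (-1, 10, -9)
  hex 15: (-2, 11, -9)
  hex 16: (-3, 12, -9)
  hex 17: (-4, 12, -8)
  hex 18: (-5, 12, -7)
  hex 19: (-6, 12, -6)
  hex 20: (-7, 12, -5)
  hex 21: (-7, 11, -4)
  hex 22: (-7, 10, -3)
  hex 23: (-7, 9, -2)
Sorted: 24 hexes.

Answer: -7 8 -1
-7 9 -2
-7 10 -3
-7 11 -4
-7 12 -5
-6 7 -1
-6 12 -6
-5 6 -1
-5 12 -7
-4 5 -1
-4 12 -8
-3 4 -1
-3 12 -9
-2 4 -2
-2 11 -9
-1 4 -3
-1 10 -9
0 4 -4
0 9 -9
1 4 -5
1 5 -6
1 6 -7
1 7 -8
1 8 -9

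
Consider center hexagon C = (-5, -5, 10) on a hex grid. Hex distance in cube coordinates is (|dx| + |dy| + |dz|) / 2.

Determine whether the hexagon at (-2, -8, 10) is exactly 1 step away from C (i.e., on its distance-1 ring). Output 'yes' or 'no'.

|px - cx| = |-2 - (-5)| = 3
|py - cy| = |-8 - (-5)| = 3
|pz - cz| = |10 - 10| = 0
distance = (3+3+0)/2 = 6/2 = 3
radius = 1; distance != radius -> no

Answer: no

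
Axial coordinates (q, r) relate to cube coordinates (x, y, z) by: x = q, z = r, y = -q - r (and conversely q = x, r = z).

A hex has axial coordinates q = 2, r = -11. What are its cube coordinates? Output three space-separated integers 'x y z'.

Answer: 2 9 -11

Derivation:
x = q = 2
z = r = -11
y = -x - z = -(2) - (-11) = 9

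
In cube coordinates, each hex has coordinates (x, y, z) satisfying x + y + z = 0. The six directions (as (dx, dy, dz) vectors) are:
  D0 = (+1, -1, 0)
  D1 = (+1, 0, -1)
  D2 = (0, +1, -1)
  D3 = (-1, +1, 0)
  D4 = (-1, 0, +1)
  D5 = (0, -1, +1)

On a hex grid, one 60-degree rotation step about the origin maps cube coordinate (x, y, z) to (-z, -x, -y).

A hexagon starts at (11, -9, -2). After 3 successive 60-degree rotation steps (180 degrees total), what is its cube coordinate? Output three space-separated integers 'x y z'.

Answer: -11 9 2

Derivation:
Start: (11, -9, -2)
Step 1: (11, -9, -2) -> (-(-2), -(11), -(-9)) = (2, -11, 9)
Step 2: (2, -11, 9) -> (-(9), -(2), -(-11)) = (-9, -2, 11)
Step 3: (-9, -2, 11) -> (-(11), -(-9), -(-2)) = (-11, 9, 2)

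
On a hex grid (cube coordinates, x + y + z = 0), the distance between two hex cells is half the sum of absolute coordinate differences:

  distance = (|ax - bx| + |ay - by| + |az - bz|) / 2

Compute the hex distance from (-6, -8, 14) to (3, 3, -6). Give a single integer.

|ax - bx| = |-6 - 3| = 9
|ay - by| = |-8 - 3| = 11
|az - bz| = |14 - (-6)| = 20
distance = (9 + 11 + 20) / 2 = 40 / 2 = 20

Answer: 20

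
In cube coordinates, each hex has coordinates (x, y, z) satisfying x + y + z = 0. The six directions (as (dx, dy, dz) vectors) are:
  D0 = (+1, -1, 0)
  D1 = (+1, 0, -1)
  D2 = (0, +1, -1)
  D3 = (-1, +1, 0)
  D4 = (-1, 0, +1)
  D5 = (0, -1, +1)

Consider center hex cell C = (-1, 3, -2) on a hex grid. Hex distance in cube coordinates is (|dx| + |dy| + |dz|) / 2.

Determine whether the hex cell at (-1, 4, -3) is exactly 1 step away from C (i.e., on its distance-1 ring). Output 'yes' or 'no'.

Answer: yes

Derivation:
|px - cx| = |-1 - (-1)| = 0
|py - cy| = |4 - 3| = 1
|pz - cz| = |-3 - (-2)| = 1
distance = (0+1+1)/2 = 2/2 = 1
radius = 1; distance == radius -> yes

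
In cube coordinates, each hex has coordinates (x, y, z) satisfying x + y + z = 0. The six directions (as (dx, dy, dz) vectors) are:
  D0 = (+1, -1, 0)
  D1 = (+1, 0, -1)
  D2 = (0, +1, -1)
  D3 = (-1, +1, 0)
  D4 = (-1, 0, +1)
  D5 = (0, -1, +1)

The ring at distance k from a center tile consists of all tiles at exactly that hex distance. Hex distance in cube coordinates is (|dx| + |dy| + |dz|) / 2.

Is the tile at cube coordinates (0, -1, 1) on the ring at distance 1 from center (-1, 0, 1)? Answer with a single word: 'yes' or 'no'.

|px - cx| = |0 - (-1)| = 1
|py - cy| = |-1 - 0| = 1
|pz - cz| = |1 - 1| = 0
distance = (1+1+0)/2 = 2/2 = 1
radius = 1; distance == radius -> yes

Answer: yes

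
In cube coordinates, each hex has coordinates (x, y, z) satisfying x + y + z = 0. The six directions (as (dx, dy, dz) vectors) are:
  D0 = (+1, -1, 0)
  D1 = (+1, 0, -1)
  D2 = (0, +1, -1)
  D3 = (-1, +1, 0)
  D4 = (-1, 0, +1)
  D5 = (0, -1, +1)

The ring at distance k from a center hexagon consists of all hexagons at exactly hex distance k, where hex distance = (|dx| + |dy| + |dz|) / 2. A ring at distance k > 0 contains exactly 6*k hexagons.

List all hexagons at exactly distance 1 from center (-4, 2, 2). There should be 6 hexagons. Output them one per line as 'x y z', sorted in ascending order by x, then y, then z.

Walk ring at distance 1 from (-4, 2, 2):
Start at center + D4*1 = (-5, 2, 3)
  hex 0: (-5, 2, 3)
  hex 1: (-4, 1, 3)
  hex 2: (-3, 1, 2)
  hex 3: (-3, 2, 1)
  hex 4: (-4, 3, 1)
  hex 5: (-5, 3, 2)
Sorted: 6 hexes.

Answer: -5 2 3
-5 3 2
-4 1 3
-4 3 1
-3 1 2
-3 2 1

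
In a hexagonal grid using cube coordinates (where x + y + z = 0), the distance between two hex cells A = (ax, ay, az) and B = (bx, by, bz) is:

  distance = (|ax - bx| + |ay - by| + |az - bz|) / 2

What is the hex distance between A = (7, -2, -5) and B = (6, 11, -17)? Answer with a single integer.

|ax - bx| = |7 - 6| = 1
|ay - by| = |-2 - 11| = 13
|az - bz| = |-5 - (-17)| = 12
distance = (1 + 13 + 12) / 2 = 26 / 2 = 13

Answer: 13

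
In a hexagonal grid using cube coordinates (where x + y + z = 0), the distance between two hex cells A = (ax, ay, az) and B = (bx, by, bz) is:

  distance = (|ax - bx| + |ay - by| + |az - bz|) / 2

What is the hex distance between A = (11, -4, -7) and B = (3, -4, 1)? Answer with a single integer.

|ax - bx| = |11 - 3| = 8
|ay - by| = |-4 - (-4)| = 0
|az - bz| = |-7 - 1| = 8
distance = (8 + 0 + 8) / 2 = 16 / 2 = 8

Answer: 8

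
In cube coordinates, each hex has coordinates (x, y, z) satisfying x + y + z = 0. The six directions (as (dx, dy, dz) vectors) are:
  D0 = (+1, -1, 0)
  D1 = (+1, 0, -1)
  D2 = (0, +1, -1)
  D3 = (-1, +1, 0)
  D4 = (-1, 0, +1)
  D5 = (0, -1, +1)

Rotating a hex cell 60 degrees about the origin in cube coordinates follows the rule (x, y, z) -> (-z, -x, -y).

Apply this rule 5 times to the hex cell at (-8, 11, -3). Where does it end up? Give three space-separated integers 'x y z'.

Answer: -11 3 8

Derivation:
Start: (-8, 11, -3)
Step 1: (-8, 11, -3) -> (-(-3), -(-8), -(11)) = (3, 8, -11)
Step 2: (3, 8, -11) -> (-(-11), -(3), -(8)) = (11, -3, -8)
Step 3: (11, -3, -8) -> (-(-8), -(11), -(-3)) = (8, -11, 3)
Step 4: (8, -11, 3) -> (-(3), -(8), -(-11)) = (-3, -8, 11)
Step 5: (-3, -8, 11) -> (-(11), -(-3), -(-8)) = (-11, 3, 8)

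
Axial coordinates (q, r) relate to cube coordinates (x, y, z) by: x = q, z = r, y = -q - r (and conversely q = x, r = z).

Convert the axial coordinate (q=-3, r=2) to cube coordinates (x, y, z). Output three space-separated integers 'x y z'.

x = q = -3
z = r = 2
y = -x - z = -(-3) - (2) = 1

Answer: -3 1 2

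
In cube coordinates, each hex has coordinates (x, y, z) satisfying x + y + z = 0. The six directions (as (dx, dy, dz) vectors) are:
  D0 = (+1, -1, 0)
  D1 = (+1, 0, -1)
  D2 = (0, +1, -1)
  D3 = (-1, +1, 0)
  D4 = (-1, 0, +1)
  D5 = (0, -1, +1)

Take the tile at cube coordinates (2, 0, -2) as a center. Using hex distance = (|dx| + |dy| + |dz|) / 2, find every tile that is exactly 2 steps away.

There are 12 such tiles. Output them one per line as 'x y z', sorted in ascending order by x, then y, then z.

Answer: 0 0 0
0 1 -1
0 2 -2
1 -1 0
1 2 -3
2 -2 0
2 2 -4
3 -2 -1
3 1 -4
4 -2 -2
4 -1 -3
4 0 -4

Derivation:
Walk ring at distance 2 from (2, 0, -2):
Start at center + D4*2 = (0, 0, 0)
  hex 0: (0, 0, 0)
  hex 1: (1, -1, 0)
  hex 2: (2, -2, 0)
  hex 3: (3, -2, -1)
  hex 4: (4, -2, -2)
  hex 5: (4, -1, -3)
  hex 6: (4, 0, -4)
  hex 7: (3, 1, -4)
  hex 8: (2, 2, -4)
  hex 9: (1, 2, -3)
  hex 10: (0, 2, -2)
  hex 11: (0, 1, -1)
Sorted: 12 hexes.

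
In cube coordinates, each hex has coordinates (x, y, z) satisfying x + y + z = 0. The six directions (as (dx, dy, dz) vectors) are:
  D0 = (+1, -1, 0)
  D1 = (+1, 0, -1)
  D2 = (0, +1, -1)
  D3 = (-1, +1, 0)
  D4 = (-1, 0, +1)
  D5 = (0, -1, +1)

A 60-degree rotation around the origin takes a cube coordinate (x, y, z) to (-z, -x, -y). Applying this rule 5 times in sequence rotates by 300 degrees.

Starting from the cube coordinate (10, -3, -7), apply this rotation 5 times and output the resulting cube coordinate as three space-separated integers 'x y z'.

Start: (10, -3, -7)
Step 1: (10, -3, -7) -> (-(-7), -(10), -(-3)) = (7, -10, 3)
Step 2: (7, -10, 3) -> (-(3), -(7), -(-10)) = (-3, -7, 10)
Step 3: (-3, -7, 10) -> (-(10), -(-3), -(-7)) = (-10, 3, 7)
Step 4: (-10, 3, 7) -> (-(7), -(-10), -(3)) = (-7, 10, -3)
Step 5: (-7, 10, -3) -> (-(-3), -(-7), -(10)) = (3, 7, -10)

Answer: 3 7 -10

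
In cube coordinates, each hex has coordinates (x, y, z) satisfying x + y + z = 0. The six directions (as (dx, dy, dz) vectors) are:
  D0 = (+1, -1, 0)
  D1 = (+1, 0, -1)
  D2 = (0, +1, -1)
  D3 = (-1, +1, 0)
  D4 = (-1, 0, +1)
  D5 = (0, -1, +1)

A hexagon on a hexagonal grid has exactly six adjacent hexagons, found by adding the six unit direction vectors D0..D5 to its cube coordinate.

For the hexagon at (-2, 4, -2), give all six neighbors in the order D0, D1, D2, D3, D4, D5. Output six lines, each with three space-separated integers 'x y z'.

Center: (-2, 4, -2). Add each direction:
  D0: (-2, 4, -2) + (1, -1, 0) = (-1, 3, -2)
  D1: (-2, 4, -2) + (1, 0, -1) = (-1, 4, -3)
  D2: (-2, 4, -2) + (0, 1, -1) = (-2, 5, -3)
  D3: (-2, 4, -2) + (-1, 1, 0) = (-3, 5, -2)
  D4: (-2, 4, -2) + (-1, 0, 1) = (-3, 4, -1)
  D5: (-2, 4, -2) + (0, -1, 1) = (-2, 3, -1)

Answer: -1 3 -2
-1 4 -3
-2 5 -3
-3 5 -2
-3 4 -1
-2 3 -1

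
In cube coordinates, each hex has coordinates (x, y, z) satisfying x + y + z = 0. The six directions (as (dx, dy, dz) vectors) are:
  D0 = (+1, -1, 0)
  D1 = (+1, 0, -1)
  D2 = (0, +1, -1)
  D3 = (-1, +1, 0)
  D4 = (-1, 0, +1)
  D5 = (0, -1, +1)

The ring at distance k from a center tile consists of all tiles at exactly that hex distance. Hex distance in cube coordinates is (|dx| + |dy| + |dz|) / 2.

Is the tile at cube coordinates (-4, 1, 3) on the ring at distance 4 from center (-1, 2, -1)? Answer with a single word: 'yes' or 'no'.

Answer: yes

Derivation:
|px - cx| = |-4 - (-1)| = 3
|py - cy| = |1 - 2| = 1
|pz - cz| = |3 - (-1)| = 4
distance = (3+1+4)/2 = 8/2 = 4
radius = 4; distance == radius -> yes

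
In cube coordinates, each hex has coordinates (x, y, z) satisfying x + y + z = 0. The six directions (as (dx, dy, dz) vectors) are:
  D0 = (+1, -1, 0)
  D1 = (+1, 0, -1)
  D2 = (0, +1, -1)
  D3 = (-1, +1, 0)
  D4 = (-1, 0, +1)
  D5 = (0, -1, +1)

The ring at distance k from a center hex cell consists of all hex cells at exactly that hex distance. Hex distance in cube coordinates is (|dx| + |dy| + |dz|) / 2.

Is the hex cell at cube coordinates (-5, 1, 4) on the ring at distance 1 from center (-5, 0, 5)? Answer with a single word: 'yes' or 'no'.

|px - cx| = |-5 - (-5)| = 0
|py - cy| = |1 - 0| = 1
|pz - cz| = |4 - 5| = 1
distance = (0+1+1)/2 = 2/2 = 1
radius = 1; distance == radius -> yes

Answer: yes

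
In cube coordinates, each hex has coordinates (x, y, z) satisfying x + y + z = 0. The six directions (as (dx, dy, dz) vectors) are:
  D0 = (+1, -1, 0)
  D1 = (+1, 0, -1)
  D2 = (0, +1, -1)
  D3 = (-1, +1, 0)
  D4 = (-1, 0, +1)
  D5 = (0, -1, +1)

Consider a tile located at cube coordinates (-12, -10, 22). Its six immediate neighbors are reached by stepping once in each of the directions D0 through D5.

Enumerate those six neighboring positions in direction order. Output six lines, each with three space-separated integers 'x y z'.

Center: (-12, -10, 22). Add each direction:
  D0: (-12, -10, 22) + (1, -1, 0) = (-11, -11, 22)
  D1: (-12, -10, 22) + (1, 0, -1) = (-11, -10, 21)
  D2: (-12, -10, 22) + (0, 1, -1) = (-12, -9, 21)
  D3: (-12, -10, 22) + (-1, 1, 0) = (-13, -9, 22)
  D4: (-12, -10, 22) + (-1, 0, 1) = (-13, -10, 23)
  D5: (-12, -10, 22) + (0, -1, 1) = (-12, -11, 23)

Answer: -11 -11 22
-11 -10 21
-12 -9 21
-13 -9 22
-13 -10 23
-12 -11 23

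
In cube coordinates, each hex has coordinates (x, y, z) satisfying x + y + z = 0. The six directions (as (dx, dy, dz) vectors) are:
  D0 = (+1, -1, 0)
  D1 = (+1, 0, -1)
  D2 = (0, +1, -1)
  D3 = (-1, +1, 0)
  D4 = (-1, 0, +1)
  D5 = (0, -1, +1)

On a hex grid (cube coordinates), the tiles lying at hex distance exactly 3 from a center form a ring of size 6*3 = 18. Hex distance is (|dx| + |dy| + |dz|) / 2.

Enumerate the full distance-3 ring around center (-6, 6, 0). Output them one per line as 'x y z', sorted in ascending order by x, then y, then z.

Walk ring at distance 3 from (-6, 6, 0):
Start at center + D4*3 = (-9, 6, 3)
  hex 0: (-9, 6, 3)
  hex 1: (-8, 5, 3)
  hex 2: (-7, 4, 3)
  hex 3: (-6, 3, 3)
  hex 4: (-5, 3, 2)
  hex 5: (-4, 3, 1)
  hex 6: (-3, 3, 0)
  hex 7: (-3, 4, -1)
  hex 8: (-3, 5, -2)
  hex 9: (-3, 6, -3)
  hex 10: (-4, 7, -3)
  hex 11: (-5, 8, -3)
  hex 12: (-6, 9, -3)
  hex 13: (-7, 9, -2)
  hex 14: (-8, 9, -1)
  hex 15: (-9, 9, 0)
  hex 16: (-9, 8, 1)
  hex 17: (-9, 7, 2)
Sorted: 18 hexes.

Answer: -9 6 3
-9 7 2
-9 8 1
-9 9 0
-8 5 3
-8 9 -1
-7 4 3
-7 9 -2
-6 3 3
-6 9 -3
-5 3 2
-5 8 -3
-4 3 1
-4 7 -3
-3 3 0
-3 4 -1
-3 5 -2
-3 6 -3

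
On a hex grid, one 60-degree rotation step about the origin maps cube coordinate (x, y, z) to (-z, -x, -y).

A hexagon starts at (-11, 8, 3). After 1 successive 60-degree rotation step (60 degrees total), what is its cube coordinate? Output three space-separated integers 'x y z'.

Start: (-11, 8, 3)
Step 1: (-11, 8, 3) -> (-(3), -(-11), -(8)) = (-3, 11, -8)

Answer: -3 11 -8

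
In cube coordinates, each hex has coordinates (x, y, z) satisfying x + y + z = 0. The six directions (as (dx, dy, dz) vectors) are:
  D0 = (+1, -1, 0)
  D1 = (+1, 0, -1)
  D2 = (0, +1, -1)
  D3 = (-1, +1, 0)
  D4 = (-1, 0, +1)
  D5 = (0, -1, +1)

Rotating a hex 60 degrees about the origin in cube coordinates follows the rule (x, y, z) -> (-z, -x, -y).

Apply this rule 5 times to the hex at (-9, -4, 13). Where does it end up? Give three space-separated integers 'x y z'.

Answer: 4 -13 9

Derivation:
Start: (-9, -4, 13)
Step 1: (-9, -4, 13) -> (-(13), -(-9), -(-4)) = (-13, 9, 4)
Step 2: (-13, 9, 4) -> (-(4), -(-13), -(9)) = (-4, 13, -9)
Step 3: (-4, 13, -9) -> (-(-9), -(-4), -(13)) = (9, 4, -13)
Step 4: (9, 4, -13) -> (-(-13), -(9), -(4)) = (13, -9, -4)
Step 5: (13, -9, -4) -> (-(-4), -(13), -(-9)) = (4, -13, 9)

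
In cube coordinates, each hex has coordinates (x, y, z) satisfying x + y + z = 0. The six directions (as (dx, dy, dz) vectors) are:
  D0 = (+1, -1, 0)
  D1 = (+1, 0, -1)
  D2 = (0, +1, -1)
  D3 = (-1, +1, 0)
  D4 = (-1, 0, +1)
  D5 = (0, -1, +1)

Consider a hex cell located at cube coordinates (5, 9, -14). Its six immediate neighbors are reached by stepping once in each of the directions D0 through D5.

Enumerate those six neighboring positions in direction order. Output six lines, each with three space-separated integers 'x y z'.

Answer: 6 8 -14
6 9 -15
5 10 -15
4 10 -14
4 9 -13
5 8 -13

Derivation:
Center: (5, 9, -14). Add each direction:
  D0: (5, 9, -14) + (1, -1, 0) = (6, 8, -14)
  D1: (5, 9, -14) + (1, 0, -1) = (6, 9, -15)
  D2: (5, 9, -14) + (0, 1, -1) = (5, 10, -15)
  D3: (5, 9, -14) + (-1, 1, 0) = (4, 10, -14)
  D4: (5, 9, -14) + (-1, 0, 1) = (4, 9, -13)
  D5: (5, 9, -14) + (0, -1, 1) = (5, 8, -13)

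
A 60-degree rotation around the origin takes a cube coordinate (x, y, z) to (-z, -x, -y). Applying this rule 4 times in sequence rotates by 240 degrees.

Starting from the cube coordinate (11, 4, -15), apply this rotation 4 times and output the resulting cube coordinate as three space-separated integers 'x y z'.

Start: (11, 4, -15)
Step 1: (11, 4, -15) -> (-(-15), -(11), -(4)) = (15, -11, -4)
Step 2: (15, -11, -4) -> (-(-4), -(15), -(-11)) = (4, -15, 11)
Step 3: (4, -15, 11) -> (-(11), -(4), -(-15)) = (-11, -4, 15)
Step 4: (-11, -4, 15) -> (-(15), -(-11), -(-4)) = (-15, 11, 4)

Answer: -15 11 4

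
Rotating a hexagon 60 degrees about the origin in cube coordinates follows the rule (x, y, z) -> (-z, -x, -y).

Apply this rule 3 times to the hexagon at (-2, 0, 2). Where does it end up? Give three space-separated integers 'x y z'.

Start: (-2, 0, 2)
Step 1: (-2, 0, 2) -> (-(2), -(-2), -(0)) = (-2, 2, 0)
Step 2: (-2, 2, 0) -> (-(0), -(-2), -(2)) = (0, 2, -2)
Step 3: (0, 2, -2) -> (-(-2), -(0), -(2)) = (2, 0, -2)

Answer: 2 0 -2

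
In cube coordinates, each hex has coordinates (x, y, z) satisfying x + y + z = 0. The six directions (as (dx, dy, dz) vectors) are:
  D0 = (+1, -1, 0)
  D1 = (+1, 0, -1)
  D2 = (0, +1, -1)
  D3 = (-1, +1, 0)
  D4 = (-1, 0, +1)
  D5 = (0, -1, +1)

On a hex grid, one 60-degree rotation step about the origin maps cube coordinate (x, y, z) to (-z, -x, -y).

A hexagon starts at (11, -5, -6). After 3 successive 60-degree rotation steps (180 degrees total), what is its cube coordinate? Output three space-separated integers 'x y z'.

Start: (11, -5, -6)
Step 1: (11, -5, -6) -> (-(-6), -(11), -(-5)) = (6, -11, 5)
Step 2: (6, -11, 5) -> (-(5), -(6), -(-11)) = (-5, -6, 11)
Step 3: (-5, -6, 11) -> (-(11), -(-5), -(-6)) = (-11, 5, 6)

Answer: -11 5 6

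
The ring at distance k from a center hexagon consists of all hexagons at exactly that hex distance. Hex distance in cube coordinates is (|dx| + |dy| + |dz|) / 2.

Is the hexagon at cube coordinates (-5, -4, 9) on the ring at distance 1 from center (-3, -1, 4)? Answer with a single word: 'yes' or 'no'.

|px - cx| = |-5 - (-3)| = 2
|py - cy| = |-4 - (-1)| = 3
|pz - cz| = |9 - 4| = 5
distance = (2+3+5)/2 = 10/2 = 5
radius = 1; distance != radius -> no

Answer: no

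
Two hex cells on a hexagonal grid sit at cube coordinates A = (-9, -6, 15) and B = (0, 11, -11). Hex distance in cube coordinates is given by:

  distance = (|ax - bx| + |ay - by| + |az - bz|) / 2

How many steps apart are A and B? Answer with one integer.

|ax - bx| = |-9 - 0| = 9
|ay - by| = |-6 - 11| = 17
|az - bz| = |15 - (-11)| = 26
distance = (9 + 17 + 26) / 2 = 52 / 2 = 26

Answer: 26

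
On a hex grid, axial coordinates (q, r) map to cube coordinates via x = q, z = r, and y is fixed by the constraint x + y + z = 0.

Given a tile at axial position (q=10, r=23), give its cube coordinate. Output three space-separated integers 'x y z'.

Answer: 10 -33 23

Derivation:
x = q = 10
z = r = 23
y = -x - z = -(10) - (23) = -33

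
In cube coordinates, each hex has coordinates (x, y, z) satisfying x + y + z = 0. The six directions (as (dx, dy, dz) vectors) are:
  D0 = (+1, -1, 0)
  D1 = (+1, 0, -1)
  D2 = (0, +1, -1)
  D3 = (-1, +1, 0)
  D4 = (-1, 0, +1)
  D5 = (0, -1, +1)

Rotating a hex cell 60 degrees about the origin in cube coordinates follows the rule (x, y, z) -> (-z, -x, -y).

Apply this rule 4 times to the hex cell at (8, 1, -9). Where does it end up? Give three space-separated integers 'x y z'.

Start: (8, 1, -9)
Step 1: (8, 1, -9) -> (-(-9), -(8), -(1)) = (9, -8, -1)
Step 2: (9, -8, -1) -> (-(-1), -(9), -(-8)) = (1, -9, 8)
Step 3: (1, -9, 8) -> (-(8), -(1), -(-9)) = (-8, -1, 9)
Step 4: (-8, -1, 9) -> (-(9), -(-8), -(-1)) = (-9, 8, 1)

Answer: -9 8 1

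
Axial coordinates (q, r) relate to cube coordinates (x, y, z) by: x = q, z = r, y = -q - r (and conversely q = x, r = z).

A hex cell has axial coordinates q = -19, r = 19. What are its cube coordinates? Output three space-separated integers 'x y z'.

x = q = -19
z = r = 19
y = -x - z = -(-19) - (19) = 0

Answer: -19 0 19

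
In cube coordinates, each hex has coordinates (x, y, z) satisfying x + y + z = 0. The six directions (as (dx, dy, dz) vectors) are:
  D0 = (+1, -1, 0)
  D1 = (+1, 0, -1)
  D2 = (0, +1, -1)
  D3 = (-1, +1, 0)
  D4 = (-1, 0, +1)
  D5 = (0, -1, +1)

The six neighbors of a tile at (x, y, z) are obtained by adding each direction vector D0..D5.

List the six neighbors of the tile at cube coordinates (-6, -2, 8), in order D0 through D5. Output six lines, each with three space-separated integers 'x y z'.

Center: (-6, -2, 8). Add each direction:
  D0: (-6, -2, 8) + (1, -1, 0) = (-5, -3, 8)
  D1: (-6, -2, 8) + (1, 0, -1) = (-5, -2, 7)
  D2: (-6, -2, 8) + (0, 1, -1) = (-6, -1, 7)
  D3: (-6, -2, 8) + (-1, 1, 0) = (-7, -1, 8)
  D4: (-6, -2, 8) + (-1, 0, 1) = (-7, -2, 9)
  D5: (-6, -2, 8) + (0, -1, 1) = (-6, -3, 9)

Answer: -5 -3 8
-5 -2 7
-6 -1 7
-7 -1 8
-7 -2 9
-6 -3 9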